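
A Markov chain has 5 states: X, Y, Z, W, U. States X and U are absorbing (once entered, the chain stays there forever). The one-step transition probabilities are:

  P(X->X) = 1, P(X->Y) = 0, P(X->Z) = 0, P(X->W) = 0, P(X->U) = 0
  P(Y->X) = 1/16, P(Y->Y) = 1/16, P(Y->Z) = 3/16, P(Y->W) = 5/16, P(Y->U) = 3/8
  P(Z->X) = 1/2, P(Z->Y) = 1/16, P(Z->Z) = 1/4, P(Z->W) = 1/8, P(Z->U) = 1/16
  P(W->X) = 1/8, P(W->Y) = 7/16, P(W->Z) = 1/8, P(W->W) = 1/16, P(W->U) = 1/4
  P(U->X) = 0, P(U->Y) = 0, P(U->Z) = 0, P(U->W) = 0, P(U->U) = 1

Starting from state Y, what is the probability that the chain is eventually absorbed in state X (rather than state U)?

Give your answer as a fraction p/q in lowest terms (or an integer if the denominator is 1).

Let a_i = P(absorbed in X | start in state i).
Boundary conditions: a_X = 1, a_U = 0.
For each transient state i, a_i = sum_j P(i->j) * a_j:
  a_Y = 1/16*a_X + 1/16*a_Y + 3/16*a_Z + 5/16*a_W + 3/8*a_U
  a_Z = 1/2*a_X + 1/16*a_Y + 1/4*a_Z + 1/8*a_W + 1/16*a_U
  a_W = 1/8*a_X + 7/16*a_Y + 1/8*a_Z + 1/16*a_W + 1/4*a_U

Substituting a_X = 1 and a_U = 0, rearrange to (I - Q) a = r where r[i] = P(i -> X):
  [15/16, -3/16, -5/16] . (a_Y, a_Z, a_W) = 1/16
  [-1/16, 3/4, -1/8] . (a_Y, a_Z, a_W) = 1/2
  [-7/16, -1/8, 15/16] . (a_Y, a_Z, a_W) = 1/8

Solving yields:
  a_Y = 68/193
  a_Z = 1619/2123
  a_W = 848/2123

Starting state is Y, so the absorption probability is a_Y = 68/193.

Answer: 68/193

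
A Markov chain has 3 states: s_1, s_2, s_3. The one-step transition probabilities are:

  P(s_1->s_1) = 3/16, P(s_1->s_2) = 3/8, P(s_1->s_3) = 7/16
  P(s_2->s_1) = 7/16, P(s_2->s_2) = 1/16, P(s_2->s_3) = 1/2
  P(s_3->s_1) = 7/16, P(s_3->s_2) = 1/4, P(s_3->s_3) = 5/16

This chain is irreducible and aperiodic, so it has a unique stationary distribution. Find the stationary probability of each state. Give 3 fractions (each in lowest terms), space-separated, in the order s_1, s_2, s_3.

The stationary distribution satisfies pi = pi * P, i.e.:
  pi_s_1 = 3/16*pi_s_1 + 7/16*pi_s_2 + 7/16*pi_s_3
  pi_s_2 = 3/8*pi_s_1 + 1/16*pi_s_2 + 1/4*pi_s_3
  pi_s_3 = 7/16*pi_s_1 + 1/2*pi_s_2 + 5/16*pi_s_3
with normalization: pi_s_1 + pi_s_2 + pi_s_3 = 1.

Using the first 2 balance equations plus normalization, the linear system A*pi = b is:
  [-13/16, 7/16, 7/16] . pi = 0
  [3/8, -15/16, 1/4] . pi = 0
  [1, 1, 1] . pi = 1

Solving yields:
  pi_s_1 = 7/20
  pi_s_2 = 47/190
  pi_s_3 = 153/380

Verification (pi * P):
  7/20*3/16 + 47/190*7/16 + 153/380*7/16 = 7/20 = pi_s_1  (ok)
  7/20*3/8 + 47/190*1/16 + 153/380*1/4 = 47/190 = pi_s_2  (ok)
  7/20*7/16 + 47/190*1/2 + 153/380*5/16 = 153/380 = pi_s_3  (ok)

Answer: 7/20 47/190 153/380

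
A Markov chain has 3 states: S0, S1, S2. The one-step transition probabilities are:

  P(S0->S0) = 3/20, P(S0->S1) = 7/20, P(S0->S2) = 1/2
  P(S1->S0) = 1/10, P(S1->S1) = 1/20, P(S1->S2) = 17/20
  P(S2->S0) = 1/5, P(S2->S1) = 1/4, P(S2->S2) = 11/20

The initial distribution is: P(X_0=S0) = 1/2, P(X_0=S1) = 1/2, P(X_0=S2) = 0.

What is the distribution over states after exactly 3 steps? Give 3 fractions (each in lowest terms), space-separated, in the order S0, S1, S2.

Propagating the distribution step by step (d_{t+1} = d_t * P):
d_0 = (S0=1/2, S1=1/2, S2=0)
  d_1[S0] = 1/2*3/20 + 1/2*1/10 + 0*1/5 = 1/8
  d_1[S1] = 1/2*7/20 + 1/2*1/20 + 0*1/4 = 1/5
  d_1[S2] = 1/2*1/2 + 1/2*17/20 + 0*11/20 = 27/40
d_1 = (S0=1/8, S1=1/5, S2=27/40)
  d_2[S0] = 1/8*3/20 + 1/5*1/10 + 27/40*1/5 = 139/800
  d_2[S1] = 1/8*7/20 + 1/5*1/20 + 27/40*1/4 = 89/400
  d_2[S2] = 1/8*1/2 + 1/5*17/20 + 27/40*11/20 = 483/800
d_2 = (S0=139/800, S1=89/400, S2=483/800)
  d_3[S0] = 139/800*3/20 + 89/400*1/10 + 483/800*1/5 = 541/3200
  d_3[S1] = 139/800*7/20 + 89/400*1/20 + 483/800*1/4 = 1783/8000
  d_3[S2] = 139/800*1/2 + 89/400*17/20 + 483/800*11/20 = 9729/16000
d_3 = (S0=541/3200, S1=1783/8000, S2=9729/16000)

Answer: 541/3200 1783/8000 9729/16000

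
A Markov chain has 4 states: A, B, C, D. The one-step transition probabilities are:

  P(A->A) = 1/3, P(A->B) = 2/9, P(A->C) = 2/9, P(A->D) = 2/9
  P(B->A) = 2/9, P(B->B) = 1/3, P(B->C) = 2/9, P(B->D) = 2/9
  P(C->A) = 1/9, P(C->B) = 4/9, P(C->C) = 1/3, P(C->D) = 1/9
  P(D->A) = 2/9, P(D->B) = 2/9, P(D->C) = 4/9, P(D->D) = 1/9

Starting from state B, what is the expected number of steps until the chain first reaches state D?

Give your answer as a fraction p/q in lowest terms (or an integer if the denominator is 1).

Let h_i = expected steps to first reach D from state i.
Boundary: h_D = 0.
First-step equations for the other states:
  h_A = 1 + 1/3*h_A + 2/9*h_B + 2/9*h_C + 2/9*h_D
  h_B = 1 + 2/9*h_A + 1/3*h_B + 2/9*h_C + 2/9*h_D
  h_C = 1 + 1/9*h_A + 4/9*h_B + 1/3*h_C + 1/9*h_D

Substituting h_D = 0 and rearranging gives the linear system (I - Q) h = 1:
  [2/3, -2/9, -2/9] . (h_A, h_B, h_C) = 1
  [-2/9, 2/3, -2/9] . (h_A, h_B, h_C) = 1
  [-1/9, -4/9, 2/3] . (h_A, h_B, h_C) = 1

Solving yields:
  h_A = 36/7
  h_B = 36/7
  h_C = 81/14

Starting state is B, so the expected hitting time is h_B = 36/7.

Answer: 36/7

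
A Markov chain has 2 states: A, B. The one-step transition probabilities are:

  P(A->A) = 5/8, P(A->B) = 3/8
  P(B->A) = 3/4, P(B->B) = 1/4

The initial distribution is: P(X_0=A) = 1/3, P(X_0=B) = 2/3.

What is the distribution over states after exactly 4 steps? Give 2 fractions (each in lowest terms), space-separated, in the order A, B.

Propagating the distribution step by step (d_{t+1} = d_t * P):
d_0 = (A=1/3, B=2/3)
  d_1[A] = 1/3*5/8 + 2/3*3/4 = 17/24
  d_1[B] = 1/3*3/8 + 2/3*1/4 = 7/24
d_1 = (A=17/24, B=7/24)
  d_2[A] = 17/24*5/8 + 7/24*3/4 = 127/192
  d_2[B] = 17/24*3/8 + 7/24*1/4 = 65/192
d_2 = (A=127/192, B=65/192)
  d_3[A] = 127/192*5/8 + 65/192*3/4 = 1025/1536
  d_3[B] = 127/192*3/8 + 65/192*1/4 = 511/1536
d_3 = (A=1025/1536, B=511/1536)
  d_4[A] = 1025/1536*5/8 + 511/1536*3/4 = 8191/12288
  d_4[B] = 1025/1536*3/8 + 511/1536*1/4 = 4097/12288
d_4 = (A=8191/12288, B=4097/12288)

Answer: 8191/12288 4097/12288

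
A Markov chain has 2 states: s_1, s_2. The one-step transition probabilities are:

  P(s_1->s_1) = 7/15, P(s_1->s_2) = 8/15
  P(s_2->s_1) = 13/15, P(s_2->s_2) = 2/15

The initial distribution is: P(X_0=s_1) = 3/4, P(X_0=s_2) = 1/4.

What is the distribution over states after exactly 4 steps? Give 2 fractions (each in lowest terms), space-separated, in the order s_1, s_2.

Answer: 389/625 236/625

Derivation:
Propagating the distribution step by step (d_{t+1} = d_t * P):
d_0 = (s_1=3/4, s_2=1/4)
  d_1[s_1] = 3/4*7/15 + 1/4*13/15 = 17/30
  d_1[s_2] = 3/4*8/15 + 1/4*2/15 = 13/30
d_1 = (s_1=17/30, s_2=13/30)
  d_2[s_1] = 17/30*7/15 + 13/30*13/15 = 16/25
  d_2[s_2] = 17/30*8/15 + 13/30*2/15 = 9/25
d_2 = (s_1=16/25, s_2=9/25)
  d_3[s_1] = 16/25*7/15 + 9/25*13/15 = 229/375
  d_3[s_2] = 16/25*8/15 + 9/25*2/15 = 146/375
d_3 = (s_1=229/375, s_2=146/375)
  d_4[s_1] = 229/375*7/15 + 146/375*13/15 = 389/625
  d_4[s_2] = 229/375*8/15 + 146/375*2/15 = 236/625
d_4 = (s_1=389/625, s_2=236/625)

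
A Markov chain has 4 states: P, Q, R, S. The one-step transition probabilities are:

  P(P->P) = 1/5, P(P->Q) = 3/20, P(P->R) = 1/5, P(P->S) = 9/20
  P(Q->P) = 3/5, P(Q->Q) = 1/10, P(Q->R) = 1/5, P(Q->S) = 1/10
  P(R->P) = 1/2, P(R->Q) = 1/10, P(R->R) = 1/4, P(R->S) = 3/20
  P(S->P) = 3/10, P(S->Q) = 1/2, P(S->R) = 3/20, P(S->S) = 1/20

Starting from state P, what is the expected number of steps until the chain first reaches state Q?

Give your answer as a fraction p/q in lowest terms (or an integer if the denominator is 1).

Let h_i = expected steps to first reach Q from state i.
Boundary: h_Q = 0.
First-step equations for the other states:
  h_P = 1 + 1/5*h_P + 3/20*h_Q + 1/5*h_R + 9/20*h_S
  h_R = 1 + 1/2*h_P + 1/10*h_Q + 1/4*h_R + 3/20*h_S
  h_S = 1 + 3/10*h_P + 1/2*h_Q + 3/20*h_R + 1/20*h_S

Substituting h_Q = 0 and rearranging gives the linear system (I - Q) h = 1:
  [4/5, -1/5, -9/20] . (h_P, h_R, h_S) = 1
  [-1/2, 3/4, -3/20] . (h_P, h_R, h_S) = 1
  [-3/10, -3/20, 19/20] . (h_P, h_R, h_S) = 1

Solving yields:
  h_P = 1315/313
  h_R = 1490/313
  h_S = 980/313

Starting state is P, so the expected hitting time is h_P = 1315/313.

Answer: 1315/313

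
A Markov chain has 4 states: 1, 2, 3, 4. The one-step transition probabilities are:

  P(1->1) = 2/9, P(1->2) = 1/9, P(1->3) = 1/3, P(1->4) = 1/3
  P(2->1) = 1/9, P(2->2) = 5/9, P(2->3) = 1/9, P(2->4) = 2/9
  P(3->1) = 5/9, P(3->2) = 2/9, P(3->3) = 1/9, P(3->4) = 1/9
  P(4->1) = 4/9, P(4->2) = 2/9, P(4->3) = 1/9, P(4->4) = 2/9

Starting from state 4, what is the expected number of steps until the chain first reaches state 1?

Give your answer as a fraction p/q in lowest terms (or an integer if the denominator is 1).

Answer: 81/28

Derivation:
Let h_i = expected steps to first reach 1 from state i.
Boundary: h_1 = 0.
First-step equations for the other states:
  h_2 = 1 + 1/9*h_1 + 5/9*h_2 + 1/9*h_3 + 2/9*h_4
  h_3 = 1 + 5/9*h_1 + 2/9*h_2 + 1/9*h_3 + 1/9*h_4
  h_4 = 1 + 4/9*h_1 + 2/9*h_2 + 1/9*h_3 + 2/9*h_4

Substituting h_1 = 0 and rearranging gives the linear system (I - Q) h = 1:
  [4/9, -1/9, -2/9] . (h_2, h_3, h_4) = 1
  [-2/9, 8/9, -1/9] . (h_2, h_3, h_4) = 1
  [-2/9, -1/9, 7/9] . (h_2, h_3, h_4) = 1

Solving yields:
  h_2 = 243/56
  h_3 = 18/7
  h_4 = 81/28

Starting state is 4, so the expected hitting time is h_4 = 81/28.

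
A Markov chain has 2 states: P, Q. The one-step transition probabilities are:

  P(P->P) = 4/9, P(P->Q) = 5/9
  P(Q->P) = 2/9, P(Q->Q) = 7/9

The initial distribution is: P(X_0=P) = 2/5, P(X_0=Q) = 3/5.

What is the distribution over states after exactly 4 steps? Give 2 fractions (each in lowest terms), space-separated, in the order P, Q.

Answer: 9382/32805 23423/32805

Derivation:
Propagating the distribution step by step (d_{t+1} = d_t * P):
d_0 = (P=2/5, Q=3/5)
  d_1[P] = 2/5*4/9 + 3/5*2/9 = 14/45
  d_1[Q] = 2/5*5/9 + 3/5*7/9 = 31/45
d_1 = (P=14/45, Q=31/45)
  d_2[P] = 14/45*4/9 + 31/45*2/9 = 118/405
  d_2[Q] = 14/45*5/9 + 31/45*7/9 = 287/405
d_2 = (P=118/405, Q=287/405)
  d_3[P] = 118/405*4/9 + 287/405*2/9 = 1046/3645
  d_3[Q] = 118/405*5/9 + 287/405*7/9 = 2599/3645
d_3 = (P=1046/3645, Q=2599/3645)
  d_4[P] = 1046/3645*4/9 + 2599/3645*2/9 = 9382/32805
  d_4[Q] = 1046/3645*5/9 + 2599/3645*7/9 = 23423/32805
d_4 = (P=9382/32805, Q=23423/32805)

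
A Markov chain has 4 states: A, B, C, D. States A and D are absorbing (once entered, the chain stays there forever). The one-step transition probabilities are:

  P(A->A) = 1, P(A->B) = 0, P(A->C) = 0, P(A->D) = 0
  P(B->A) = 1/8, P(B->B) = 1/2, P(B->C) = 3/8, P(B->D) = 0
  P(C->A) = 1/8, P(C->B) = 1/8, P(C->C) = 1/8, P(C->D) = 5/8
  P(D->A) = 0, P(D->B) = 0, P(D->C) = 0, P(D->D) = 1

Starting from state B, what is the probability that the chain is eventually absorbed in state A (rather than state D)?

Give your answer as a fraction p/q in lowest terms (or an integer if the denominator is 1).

Let a_i = P(absorbed in A | start in state i).
Boundary conditions: a_A = 1, a_D = 0.
For each transient state i, a_i = sum_j P(i->j) * a_j:
  a_B = 1/8*a_A + 1/2*a_B + 3/8*a_C + 0*a_D
  a_C = 1/8*a_A + 1/8*a_B + 1/8*a_C + 5/8*a_D

Substituting a_A = 1 and a_D = 0, rearrange to (I - Q) a = r where r[i] = P(i -> A):
  [1/2, -3/8] . (a_B, a_C) = 1/8
  [-1/8, 7/8] . (a_B, a_C) = 1/8

Solving yields:
  a_B = 2/5
  a_C = 1/5

Starting state is B, so the absorption probability is a_B = 2/5.

Answer: 2/5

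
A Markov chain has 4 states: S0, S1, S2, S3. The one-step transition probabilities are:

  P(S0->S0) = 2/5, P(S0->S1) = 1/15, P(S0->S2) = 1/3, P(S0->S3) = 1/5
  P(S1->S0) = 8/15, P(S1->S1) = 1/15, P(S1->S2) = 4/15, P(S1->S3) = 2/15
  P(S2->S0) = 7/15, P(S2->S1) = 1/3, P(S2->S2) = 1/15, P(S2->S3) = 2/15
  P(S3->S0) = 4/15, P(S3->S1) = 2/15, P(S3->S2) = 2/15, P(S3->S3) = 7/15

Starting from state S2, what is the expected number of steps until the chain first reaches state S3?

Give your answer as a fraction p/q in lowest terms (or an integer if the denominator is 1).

Let h_i = expected steps to first reach S3 from state i.
Boundary: h_S3 = 0.
First-step equations for the other states:
  h_S0 = 1 + 2/5*h_S0 + 1/15*h_S1 + 1/3*h_S2 + 1/5*h_S3
  h_S1 = 1 + 8/15*h_S0 + 1/15*h_S1 + 4/15*h_S2 + 2/15*h_S3
  h_S2 = 1 + 7/15*h_S0 + 1/3*h_S1 + 1/15*h_S2 + 2/15*h_S3

Substituting h_S3 = 0 and rearranging gives the linear system (I - Q) h = 1:
  [3/5, -1/15, -1/3] . (h_S0, h_S1, h_S2) = 1
  [-8/15, 14/15, -4/15] . (h_S0, h_S1, h_S2) = 1
  [-7/15, -1/3, 14/15] . (h_S0, h_S1, h_S2) = 1

Solving yields:
  h_S0 = 4335/754
  h_S1 = 4605/754
  h_S2 = 2310/377

Starting state is S2, so the expected hitting time is h_S2 = 2310/377.

Answer: 2310/377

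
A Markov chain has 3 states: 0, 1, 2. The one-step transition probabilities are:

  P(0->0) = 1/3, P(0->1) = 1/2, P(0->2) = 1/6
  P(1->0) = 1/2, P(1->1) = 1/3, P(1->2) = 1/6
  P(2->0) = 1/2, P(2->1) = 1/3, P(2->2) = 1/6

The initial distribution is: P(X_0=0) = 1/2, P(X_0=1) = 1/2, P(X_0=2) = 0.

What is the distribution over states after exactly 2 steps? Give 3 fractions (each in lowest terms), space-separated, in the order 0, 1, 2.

Propagating the distribution step by step (d_{t+1} = d_t * P):
d_0 = (0=1/2, 1=1/2, 2=0)
  d_1[0] = 1/2*1/3 + 1/2*1/2 + 0*1/2 = 5/12
  d_1[1] = 1/2*1/2 + 1/2*1/3 + 0*1/3 = 5/12
  d_1[2] = 1/2*1/6 + 1/2*1/6 + 0*1/6 = 1/6
d_1 = (0=5/12, 1=5/12, 2=1/6)
  d_2[0] = 5/12*1/3 + 5/12*1/2 + 1/6*1/2 = 31/72
  d_2[1] = 5/12*1/2 + 5/12*1/3 + 1/6*1/3 = 29/72
  d_2[2] = 5/12*1/6 + 5/12*1/6 + 1/6*1/6 = 1/6
d_2 = (0=31/72, 1=29/72, 2=1/6)

Answer: 31/72 29/72 1/6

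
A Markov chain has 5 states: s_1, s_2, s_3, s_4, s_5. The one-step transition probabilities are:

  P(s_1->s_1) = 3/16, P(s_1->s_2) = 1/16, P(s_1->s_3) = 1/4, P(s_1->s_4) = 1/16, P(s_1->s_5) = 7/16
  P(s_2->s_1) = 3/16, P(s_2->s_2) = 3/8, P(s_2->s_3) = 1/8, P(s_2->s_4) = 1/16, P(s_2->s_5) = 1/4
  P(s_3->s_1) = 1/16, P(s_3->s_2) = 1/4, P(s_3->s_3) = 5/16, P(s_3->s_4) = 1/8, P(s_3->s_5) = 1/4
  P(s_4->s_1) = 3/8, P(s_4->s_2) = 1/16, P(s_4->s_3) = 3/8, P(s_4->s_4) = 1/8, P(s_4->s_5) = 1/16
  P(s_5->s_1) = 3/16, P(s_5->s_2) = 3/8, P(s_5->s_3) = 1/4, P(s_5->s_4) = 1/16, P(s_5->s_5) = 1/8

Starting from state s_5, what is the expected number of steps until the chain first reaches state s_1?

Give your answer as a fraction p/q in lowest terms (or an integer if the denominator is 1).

Let h_i = expected steps to first reach s_1 from state i.
Boundary: h_s_1 = 0.
First-step equations for the other states:
  h_s_2 = 1 + 3/16*h_s_1 + 3/8*h_s_2 + 1/8*h_s_3 + 1/16*h_s_4 + 1/4*h_s_5
  h_s_3 = 1 + 1/16*h_s_1 + 1/4*h_s_2 + 5/16*h_s_3 + 1/8*h_s_4 + 1/4*h_s_5
  h_s_4 = 1 + 3/8*h_s_1 + 1/16*h_s_2 + 3/8*h_s_3 + 1/8*h_s_4 + 1/16*h_s_5
  h_s_5 = 1 + 3/16*h_s_1 + 3/8*h_s_2 + 1/4*h_s_3 + 1/16*h_s_4 + 1/8*h_s_5

Substituting h_s_1 = 0 and rearranging gives the linear system (I - Q) h = 1:
  [5/8, -1/8, -1/16, -1/4] . (h_s_2, h_s_3, h_s_4, h_s_5) = 1
  [-1/4, 11/16, -1/8, -1/4] . (h_s_2, h_s_3, h_s_4, h_s_5) = 1
  [-1/16, -3/8, 7/8, -1/16] . (h_s_2, h_s_3, h_s_4, h_s_5) = 1
  [-3/8, -1/4, -1/16, 7/8] . (h_s_2, h_s_3, h_s_4, h_s_5) = 1

Solving yields:
  h_s_2 = 9184/1619
  h_s_3 = 10480/1619
  h_s_4 = 7664/1619
  h_s_5 = 9328/1619

Starting state is s_5, so the expected hitting time is h_s_5 = 9328/1619.

Answer: 9328/1619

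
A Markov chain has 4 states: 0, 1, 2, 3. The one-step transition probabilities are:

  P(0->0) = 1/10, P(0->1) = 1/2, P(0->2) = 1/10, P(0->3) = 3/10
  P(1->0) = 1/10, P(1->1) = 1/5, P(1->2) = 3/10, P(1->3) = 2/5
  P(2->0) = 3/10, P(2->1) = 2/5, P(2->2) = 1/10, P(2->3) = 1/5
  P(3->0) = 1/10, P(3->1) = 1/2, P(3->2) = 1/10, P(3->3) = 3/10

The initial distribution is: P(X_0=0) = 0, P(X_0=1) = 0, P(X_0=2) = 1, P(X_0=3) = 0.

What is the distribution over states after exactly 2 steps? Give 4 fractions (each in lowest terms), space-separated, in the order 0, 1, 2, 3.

Propagating the distribution step by step (d_{t+1} = d_t * P):
d_0 = (0=0, 1=0, 2=1, 3=0)
  d_1[0] = 0*1/10 + 0*1/10 + 1*3/10 + 0*1/10 = 3/10
  d_1[1] = 0*1/2 + 0*1/5 + 1*2/5 + 0*1/2 = 2/5
  d_1[2] = 0*1/10 + 0*3/10 + 1*1/10 + 0*1/10 = 1/10
  d_1[3] = 0*3/10 + 0*2/5 + 1*1/5 + 0*3/10 = 1/5
d_1 = (0=3/10, 1=2/5, 2=1/10, 3=1/5)
  d_2[0] = 3/10*1/10 + 2/5*1/10 + 1/10*3/10 + 1/5*1/10 = 3/25
  d_2[1] = 3/10*1/2 + 2/5*1/5 + 1/10*2/5 + 1/5*1/2 = 37/100
  d_2[2] = 3/10*1/10 + 2/5*3/10 + 1/10*1/10 + 1/5*1/10 = 9/50
  d_2[3] = 3/10*3/10 + 2/5*2/5 + 1/10*1/5 + 1/5*3/10 = 33/100
d_2 = (0=3/25, 1=37/100, 2=9/50, 3=33/100)

Answer: 3/25 37/100 9/50 33/100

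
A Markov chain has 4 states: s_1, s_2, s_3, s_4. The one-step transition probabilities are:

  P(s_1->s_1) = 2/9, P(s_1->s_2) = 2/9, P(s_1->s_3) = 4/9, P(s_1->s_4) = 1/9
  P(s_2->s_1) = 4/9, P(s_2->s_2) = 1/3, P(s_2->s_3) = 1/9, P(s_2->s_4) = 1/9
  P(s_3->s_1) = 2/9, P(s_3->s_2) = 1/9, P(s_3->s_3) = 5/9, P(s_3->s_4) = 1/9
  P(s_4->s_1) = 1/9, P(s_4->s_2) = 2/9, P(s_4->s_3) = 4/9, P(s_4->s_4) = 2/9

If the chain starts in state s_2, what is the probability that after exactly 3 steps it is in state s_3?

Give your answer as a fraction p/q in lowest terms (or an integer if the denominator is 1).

Answer: 292/729

Derivation:
Computing P^3 by repeated multiplication:
P^1 =
  s_1: [2/9, 2/9, 4/9, 1/9]
  s_2: [4/9, 1/3, 1/9, 1/9]
  s_3: [2/9, 1/9, 5/9, 1/9]
  s_4: [1/9, 2/9, 4/9, 2/9]
P^2 =
  s_1: [7/27, 16/81, 34/81, 10/81]
  s_2: [23/81, 20/81, 28/81, 10/81]
  s_3: [19/81, 14/81, 38/81, 10/81]
  s_4: [20/81, 16/81, 34/81, 11/81]
P^3 =
  s_1: [184/729, 16/81, 310/729, 91/729]
  s_2: [64/243, 154/729, 292/729, 91/729]
  s_3: [20/81, 46/243, 320/729, 91/729]
  s_4: [61/243, 16/81, 310/729, 92/729]

(P^3)[s_2 -> s_3] = 292/729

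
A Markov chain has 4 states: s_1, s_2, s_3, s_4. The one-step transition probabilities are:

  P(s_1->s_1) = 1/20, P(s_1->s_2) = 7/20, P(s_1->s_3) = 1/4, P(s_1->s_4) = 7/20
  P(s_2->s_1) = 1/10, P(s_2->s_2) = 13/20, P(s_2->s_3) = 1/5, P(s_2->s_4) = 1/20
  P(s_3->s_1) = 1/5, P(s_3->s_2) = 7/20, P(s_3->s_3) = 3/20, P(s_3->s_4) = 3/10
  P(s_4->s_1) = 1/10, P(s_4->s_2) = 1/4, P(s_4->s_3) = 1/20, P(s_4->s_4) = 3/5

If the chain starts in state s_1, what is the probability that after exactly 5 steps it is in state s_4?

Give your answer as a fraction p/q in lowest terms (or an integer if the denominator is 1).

Computing P^5 by repeated multiplication:
P^1 =
  s_1: [1/20, 7/20, 1/4, 7/20]
  s_2: [1/10, 13/20, 1/5, 1/20]
  s_3: [1/5, 7/20, 3/20, 3/10]
  s_4: [1/10, 1/4, 1/20, 3/5]
P^2 =
  s_1: [49/400, 21/50, 11/80, 8/25]
  s_2: [23/200, 27/50, 3/16, 63/400]
  s_3: [21/200, 17/40, 63/400, 5/16]
  s_4: [1/10, 73/200, 9/80, 169/400]
P^3 =
  s_1: [861/8000, 111/250, 121/800, 2377/8000]
  s_2: [113/1000, 397/800, 691/4000, 109/500]
  s_3: [221/2000, 357/800, 301/2000, 1171/4000]
  s_4: [17/160, 1669/4000, 17/125, 681/2000]
P^4 =
  s_1: [17559/160000, 36279/80000, 613/4000, 45363/160000]
  s_2: [893/8000, 19083/40000, 2629/16000, 19759/80000]
  s_3: [4381/40000, 2273/5000, 12327/80000, 22543/80000]
  s_4: [8663/80000, 3529/8000, 2359/16000, 6063/20000]
P^5 =
  s_1: [351481/3200000, 732311/1600000, 9939/64000, 886947/3200000]
  s_2: [2217/20000, 374739/800000, 64127/400000, 208327/800000]
  s_3: [43973/400000, 366561/800000, 124403/800000, 22109/80000]
  s_4: [174927/1600000, 180809/400000, 15257/100000, 18309/64000]

(P^5)[s_1 -> s_4] = 886947/3200000

Answer: 886947/3200000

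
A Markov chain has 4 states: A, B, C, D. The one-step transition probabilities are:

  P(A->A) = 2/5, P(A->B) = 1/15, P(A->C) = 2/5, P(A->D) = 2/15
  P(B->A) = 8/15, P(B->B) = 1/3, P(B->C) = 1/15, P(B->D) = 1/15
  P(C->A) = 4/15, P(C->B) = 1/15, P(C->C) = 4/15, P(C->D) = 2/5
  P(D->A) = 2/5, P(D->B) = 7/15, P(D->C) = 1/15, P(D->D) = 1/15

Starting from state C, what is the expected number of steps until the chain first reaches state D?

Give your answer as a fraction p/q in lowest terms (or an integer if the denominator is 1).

Let h_i = expected steps to first reach D from state i.
Boundary: h_D = 0.
First-step equations for the other states:
  h_A = 1 + 2/5*h_A + 1/15*h_B + 2/5*h_C + 2/15*h_D
  h_B = 1 + 8/15*h_A + 1/3*h_B + 1/15*h_C + 1/15*h_D
  h_C = 1 + 4/15*h_A + 1/15*h_B + 4/15*h_C + 2/5*h_D

Substituting h_D = 0 and rearranging gives the linear system (I - Q) h = 1:
  [3/5, -1/15, -2/5] . (h_A, h_B, h_C) = 1
  [-8/15, 2/3, -1/15] . (h_A, h_B, h_C) = 1
  [-4/15, -1/15, 11/15] . (h_A, h_B, h_C) = 1

Solving yields:
  h_A = 2805/601
  h_B = 3360/601
  h_C = 2145/601

Starting state is C, so the expected hitting time is h_C = 2145/601.

Answer: 2145/601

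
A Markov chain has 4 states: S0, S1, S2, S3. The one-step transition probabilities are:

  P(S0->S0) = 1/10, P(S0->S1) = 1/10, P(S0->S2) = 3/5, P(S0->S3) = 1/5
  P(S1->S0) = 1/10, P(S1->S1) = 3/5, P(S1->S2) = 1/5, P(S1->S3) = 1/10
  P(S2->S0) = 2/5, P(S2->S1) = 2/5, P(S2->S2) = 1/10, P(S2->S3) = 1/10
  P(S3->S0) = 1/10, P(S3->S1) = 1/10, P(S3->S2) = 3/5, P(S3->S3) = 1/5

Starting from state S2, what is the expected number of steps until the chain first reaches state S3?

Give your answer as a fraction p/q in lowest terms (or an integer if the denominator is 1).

Let h_i = expected steps to first reach S3 from state i.
Boundary: h_S3 = 0.
First-step equations for the other states:
  h_S0 = 1 + 1/10*h_S0 + 1/10*h_S1 + 3/5*h_S2 + 1/5*h_S3
  h_S1 = 1 + 1/10*h_S0 + 3/5*h_S1 + 1/5*h_S2 + 1/10*h_S3
  h_S2 = 1 + 2/5*h_S0 + 2/5*h_S1 + 1/10*h_S2 + 1/10*h_S3

Substituting h_S3 = 0 and rearranging gives the linear system (I - Q) h = 1:
  [9/10, -1/10, -3/5] . (h_S0, h_S1, h_S2) = 1
  [-1/10, 2/5, -1/5] . (h_S0, h_S1, h_S2) = 1
  [-2/5, -2/5, 9/10] . (h_S0, h_S1, h_S2) = 1

Solving yields:
  h_S0 = 174/23
  h_S1 = 196/23
  h_S2 = 190/23

Starting state is S2, so the expected hitting time is h_S2 = 190/23.

Answer: 190/23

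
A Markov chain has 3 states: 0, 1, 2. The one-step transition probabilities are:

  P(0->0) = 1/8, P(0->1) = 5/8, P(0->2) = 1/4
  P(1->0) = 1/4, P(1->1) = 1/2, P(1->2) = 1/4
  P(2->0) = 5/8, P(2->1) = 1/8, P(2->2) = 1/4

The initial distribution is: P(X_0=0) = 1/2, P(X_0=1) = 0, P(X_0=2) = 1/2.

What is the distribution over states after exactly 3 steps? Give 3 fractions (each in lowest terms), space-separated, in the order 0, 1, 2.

Propagating the distribution step by step (d_{t+1} = d_t * P):
d_0 = (0=1/2, 1=0, 2=1/2)
  d_1[0] = 1/2*1/8 + 0*1/4 + 1/2*5/8 = 3/8
  d_1[1] = 1/2*5/8 + 0*1/2 + 1/2*1/8 = 3/8
  d_1[2] = 1/2*1/4 + 0*1/4 + 1/2*1/4 = 1/4
d_1 = (0=3/8, 1=3/8, 2=1/4)
  d_2[0] = 3/8*1/8 + 3/8*1/4 + 1/4*5/8 = 19/64
  d_2[1] = 3/8*5/8 + 3/8*1/2 + 1/4*1/8 = 29/64
  d_2[2] = 3/8*1/4 + 3/8*1/4 + 1/4*1/4 = 1/4
d_2 = (0=19/64, 1=29/64, 2=1/4)
  d_3[0] = 19/64*1/8 + 29/64*1/4 + 1/4*5/8 = 157/512
  d_3[1] = 19/64*5/8 + 29/64*1/2 + 1/4*1/8 = 227/512
  d_3[2] = 19/64*1/4 + 29/64*1/4 + 1/4*1/4 = 1/4
d_3 = (0=157/512, 1=227/512, 2=1/4)

Answer: 157/512 227/512 1/4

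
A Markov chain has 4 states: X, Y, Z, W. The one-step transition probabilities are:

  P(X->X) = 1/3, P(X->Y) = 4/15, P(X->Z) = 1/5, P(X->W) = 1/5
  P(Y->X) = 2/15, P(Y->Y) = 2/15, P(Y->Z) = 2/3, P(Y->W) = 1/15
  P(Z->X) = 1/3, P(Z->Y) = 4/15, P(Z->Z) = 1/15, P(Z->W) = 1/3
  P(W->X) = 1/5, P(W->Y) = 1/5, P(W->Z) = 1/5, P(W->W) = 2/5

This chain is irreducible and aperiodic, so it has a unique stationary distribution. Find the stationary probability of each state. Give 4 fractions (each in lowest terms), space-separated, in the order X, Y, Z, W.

Answer: 879/3448 759/3448 921/3448 889/3448

Derivation:
The stationary distribution satisfies pi = pi * P, i.e.:
  pi_X = 1/3*pi_X + 2/15*pi_Y + 1/3*pi_Z + 1/5*pi_W
  pi_Y = 4/15*pi_X + 2/15*pi_Y + 4/15*pi_Z + 1/5*pi_W
  pi_Z = 1/5*pi_X + 2/3*pi_Y + 1/15*pi_Z + 1/5*pi_W
  pi_W = 1/5*pi_X + 1/15*pi_Y + 1/3*pi_Z + 2/5*pi_W
with normalization: pi_X + pi_Y + pi_Z + pi_W = 1.

Using the first 3 balance equations plus normalization, the linear system A*pi = b is:
  [-2/3, 2/15, 1/3, 1/5] . pi = 0
  [4/15, -13/15, 4/15, 1/5] . pi = 0
  [1/5, 2/3, -14/15, 1/5] . pi = 0
  [1, 1, 1, 1] . pi = 1

Solving yields:
  pi_X = 879/3448
  pi_Y = 759/3448
  pi_Z = 921/3448
  pi_W = 889/3448

Verification (pi * P):
  879/3448*1/3 + 759/3448*2/15 + 921/3448*1/3 + 889/3448*1/5 = 879/3448 = pi_X  (ok)
  879/3448*4/15 + 759/3448*2/15 + 921/3448*4/15 + 889/3448*1/5 = 759/3448 = pi_Y  (ok)
  879/3448*1/5 + 759/3448*2/3 + 921/3448*1/15 + 889/3448*1/5 = 921/3448 = pi_Z  (ok)
  879/3448*1/5 + 759/3448*1/15 + 921/3448*1/3 + 889/3448*2/5 = 889/3448 = pi_W  (ok)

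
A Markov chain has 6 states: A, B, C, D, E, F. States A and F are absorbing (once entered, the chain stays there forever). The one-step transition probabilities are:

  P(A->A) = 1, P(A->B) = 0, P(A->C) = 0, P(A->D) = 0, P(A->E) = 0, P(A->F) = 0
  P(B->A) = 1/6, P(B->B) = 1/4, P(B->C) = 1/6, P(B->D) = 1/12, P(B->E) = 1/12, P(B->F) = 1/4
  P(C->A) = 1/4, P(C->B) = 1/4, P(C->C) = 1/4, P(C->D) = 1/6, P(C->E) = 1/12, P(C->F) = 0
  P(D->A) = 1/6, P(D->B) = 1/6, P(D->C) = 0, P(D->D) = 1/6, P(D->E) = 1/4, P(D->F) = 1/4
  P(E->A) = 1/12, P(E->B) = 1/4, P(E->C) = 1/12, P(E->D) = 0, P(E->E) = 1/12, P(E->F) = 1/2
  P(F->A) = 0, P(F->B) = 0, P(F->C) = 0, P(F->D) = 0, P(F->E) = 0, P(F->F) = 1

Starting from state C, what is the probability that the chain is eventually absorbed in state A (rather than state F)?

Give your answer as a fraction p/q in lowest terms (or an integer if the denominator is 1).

Answer: 356/611

Derivation:
Let a_i = P(absorbed in A | start in state i).
Boundary conditions: a_A = 1, a_F = 0.
For each transient state i, a_i = sum_j P(i->j) * a_j:
  a_B = 1/6*a_A + 1/4*a_B + 1/6*a_C + 1/12*a_D + 1/12*a_E + 1/4*a_F
  a_C = 1/4*a_A + 1/4*a_B + 1/4*a_C + 1/6*a_D + 1/12*a_E + 0*a_F
  a_D = 1/6*a_A + 1/6*a_B + 0*a_C + 1/6*a_D + 1/4*a_E + 1/4*a_F
  a_E = 1/12*a_A + 1/4*a_B + 1/12*a_C + 0*a_D + 1/12*a_E + 1/2*a_F

Substituting a_A = 1 and a_F = 0, rearrange to (I - Q) a = r where r[i] = P(i -> A):
  [3/4, -1/6, -1/12, -1/12] . (a_B, a_C, a_D, a_E) = 1/6
  [-1/4, 3/4, -1/6, -1/12] . (a_B, a_C, a_D, a_E) = 1/4
  [-1/6, 0, 5/6, -1/4] . (a_B, a_C, a_D, a_E) = 1/6
  [-1/4, -1/12, 0, 11/12] . (a_B, a_C, a_D, a_E) = 1/12

Solving yields:
  a_B = 257/611
  a_C = 356/611
  a_D = 17/47
  a_E = 158/611

Starting state is C, so the absorption probability is a_C = 356/611.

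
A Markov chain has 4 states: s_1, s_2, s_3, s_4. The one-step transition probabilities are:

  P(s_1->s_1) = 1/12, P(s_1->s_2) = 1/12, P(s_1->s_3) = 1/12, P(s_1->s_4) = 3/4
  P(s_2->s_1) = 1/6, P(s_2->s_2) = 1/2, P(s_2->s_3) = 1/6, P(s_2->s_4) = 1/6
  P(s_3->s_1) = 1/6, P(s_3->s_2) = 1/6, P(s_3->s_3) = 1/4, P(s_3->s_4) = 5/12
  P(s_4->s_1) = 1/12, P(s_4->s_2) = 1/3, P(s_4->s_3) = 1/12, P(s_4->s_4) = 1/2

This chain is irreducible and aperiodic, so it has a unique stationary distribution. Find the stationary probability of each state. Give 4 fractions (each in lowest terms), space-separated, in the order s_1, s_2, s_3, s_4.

The stationary distribution satisfies pi = pi * P, i.e.:
  pi_s_1 = 1/12*pi_s_1 + 1/6*pi_s_2 + 1/6*pi_s_3 + 1/12*pi_s_4
  pi_s_2 = 1/12*pi_s_1 + 1/2*pi_s_2 + 1/6*pi_s_3 + 1/3*pi_s_4
  pi_s_3 = 1/12*pi_s_1 + 1/6*pi_s_2 + 1/4*pi_s_3 + 1/12*pi_s_4
  pi_s_4 = 3/4*pi_s_1 + 1/6*pi_s_2 + 5/12*pi_s_3 + 1/2*pi_s_4
with normalization: pi_s_1 + pi_s_2 + pi_s_3 + pi_s_4 = 1.

Using the first 3 balance equations plus normalization, the linear system A*pi = b is:
  [-11/12, 1/6, 1/6, 1/12] . pi = 0
  [1/12, -1/2, 1/6, 1/3] . pi = 0
  [1/12, 1/6, -3/4, 1/12] . pi = 0
  [1, 1, 1, 1] . pi = 1

Solving yields:
  pi_s_1 = 154/1257
  pi_s_2 = 141/419
  pi_s_3 = 56/419
  pi_s_4 = 512/1257

Verification (pi * P):
  154/1257*1/12 + 141/419*1/6 + 56/419*1/6 + 512/1257*1/12 = 154/1257 = pi_s_1  (ok)
  154/1257*1/12 + 141/419*1/2 + 56/419*1/6 + 512/1257*1/3 = 141/419 = pi_s_2  (ok)
  154/1257*1/12 + 141/419*1/6 + 56/419*1/4 + 512/1257*1/12 = 56/419 = pi_s_3  (ok)
  154/1257*3/4 + 141/419*1/6 + 56/419*5/12 + 512/1257*1/2 = 512/1257 = pi_s_4  (ok)

Answer: 154/1257 141/419 56/419 512/1257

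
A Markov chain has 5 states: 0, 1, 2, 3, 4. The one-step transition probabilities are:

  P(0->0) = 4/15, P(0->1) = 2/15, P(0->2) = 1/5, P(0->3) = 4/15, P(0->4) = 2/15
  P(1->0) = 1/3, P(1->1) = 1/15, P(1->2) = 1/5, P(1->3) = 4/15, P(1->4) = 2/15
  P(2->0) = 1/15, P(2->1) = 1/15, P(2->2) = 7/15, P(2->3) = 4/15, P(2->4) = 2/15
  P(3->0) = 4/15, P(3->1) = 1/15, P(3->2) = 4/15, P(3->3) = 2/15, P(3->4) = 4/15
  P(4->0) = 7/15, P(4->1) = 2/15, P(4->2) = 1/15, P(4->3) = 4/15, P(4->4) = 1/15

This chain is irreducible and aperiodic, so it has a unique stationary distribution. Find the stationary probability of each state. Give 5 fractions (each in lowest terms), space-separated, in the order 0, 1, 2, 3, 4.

The stationary distribution satisfies pi = pi * P, i.e.:
  pi_0 = 4/15*pi_0 + 1/3*pi_1 + 1/15*pi_2 + 4/15*pi_3 + 7/15*pi_4
  pi_1 = 2/15*pi_0 + 1/15*pi_1 + 1/15*pi_2 + 1/15*pi_3 + 2/15*pi_4
  pi_2 = 1/5*pi_0 + 1/5*pi_1 + 7/15*pi_2 + 4/15*pi_3 + 1/15*pi_4
  pi_3 = 4/15*pi_0 + 4/15*pi_1 + 4/15*pi_2 + 2/15*pi_3 + 4/15*pi_4
  pi_4 = 2/15*pi_0 + 2/15*pi_1 + 2/15*pi_2 + 4/15*pi_3 + 1/15*pi_4
with normalization: pi_0 + pi_1 + pi_2 + pi_3 + pi_4 = 1.

Using the first 4 balance equations plus normalization, the linear system A*pi = b is:
  [-11/15, 1/3, 1/15, 4/15, 7/15] . pi = 0
  [2/15, -14/15, 1/15, 1/15, 2/15] . pi = 0
  [1/5, 1/5, -8/15, 4/15, 1/15] . pi = 0
  [4/15, 4/15, 4/15, -13/15, 4/15] . pi = 0
  [1, 1, 1, 1, 1] . pi = 1

Solving yields:
  pi_0 = 2999/11968
  pi_1 = 1121/11968
  pi_2 = 199/748
  pi_3 = 4/17
  pi_4 = 21/136

Verification (pi * P):
  2999/11968*4/15 + 1121/11968*1/3 + 199/748*1/15 + 4/17*4/15 + 21/136*7/15 = 2999/11968 = pi_0  (ok)
  2999/11968*2/15 + 1121/11968*1/15 + 199/748*1/15 + 4/17*1/15 + 21/136*2/15 = 1121/11968 = pi_1  (ok)
  2999/11968*1/5 + 1121/11968*1/5 + 199/748*7/15 + 4/17*4/15 + 21/136*1/15 = 199/748 = pi_2  (ok)
  2999/11968*4/15 + 1121/11968*4/15 + 199/748*4/15 + 4/17*2/15 + 21/136*4/15 = 4/17 = pi_3  (ok)
  2999/11968*2/15 + 1121/11968*2/15 + 199/748*2/15 + 4/17*4/15 + 21/136*1/15 = 21/136 = pi_4  (ok)

Answer: 2999/11968 1121/11968 199/748 4/17 21/136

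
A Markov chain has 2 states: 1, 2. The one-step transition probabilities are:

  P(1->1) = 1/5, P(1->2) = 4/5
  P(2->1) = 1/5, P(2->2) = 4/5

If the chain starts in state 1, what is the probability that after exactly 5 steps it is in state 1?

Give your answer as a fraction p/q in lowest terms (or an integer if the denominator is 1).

Computing P^5 by repeated multiplication:
P^1 =
  1: [1/5, 4/5]
  2: [1/5, 4/5]
P^2 =
  1: [1/5, 4/5]
  2: [1/5, 4/5]
P^3 =
  1: [1/5, 4/5]
  2: [1/5, 4/5]
P^4 =
  1: [1/5, 4/5]
  2: [1/5, 4/5]
P^5 =
  1: [1/5, 4/5]
  2: [1/5, 4/5]

(P^5)[1 -> 1] = 1/5

Answer: 1/5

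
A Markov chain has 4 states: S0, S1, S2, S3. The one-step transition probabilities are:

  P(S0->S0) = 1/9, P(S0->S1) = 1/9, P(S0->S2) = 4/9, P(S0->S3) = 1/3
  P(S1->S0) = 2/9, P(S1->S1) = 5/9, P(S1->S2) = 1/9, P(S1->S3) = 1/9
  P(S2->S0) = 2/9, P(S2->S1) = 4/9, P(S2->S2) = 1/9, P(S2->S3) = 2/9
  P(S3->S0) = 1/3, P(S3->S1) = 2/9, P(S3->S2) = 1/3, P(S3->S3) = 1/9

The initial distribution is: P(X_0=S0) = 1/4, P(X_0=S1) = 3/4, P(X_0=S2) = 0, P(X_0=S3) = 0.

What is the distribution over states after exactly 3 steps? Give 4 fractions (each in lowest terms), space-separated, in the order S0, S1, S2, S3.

Propagating the distribution step by step (d_{t+1} = d_t * P):
d_0 = (S0=1/4, S1=3/4, S2=0, S3=0)
  d_1[S0] = 1/4*1/9 + 3/4*2/9 + 0*2/9 + 0*1/3 = 7/36
  d_1[S1] = 1/4*1/9 + 3/4*5/9 + 0*4/9 + 0*2/9 = 4/9
  d_1[S2] = 1/4*4/9 + 3/4*1/9 + 0*1/9 + 0*1/3 = 7/36
  d_1[S3] = 1/4*1/3 + 3/4*1/9 + 0*2/9 + 0*1/9 = 1/6
d_1 = (S0=7/36, S1=4/9, S2=7/36, S3=1/6)
  d_2[S0] = 7/36*1/9 + 4/9*2/9 + 7/36*2/9 + 1/6*1/3 = 71/324
  d_2[S1] = 7/36*1/9 + 4/9*5/9 + 7/36*4/9 + 1/6*2/9 = 127/324
  d_2[S2] = 7/36*4/9 + 4/9*1/9 + 7/36*1/9 + 1/6*1/3 = 23/108
  d_2[S3] = 7/36*1/3 + 4/9*1/9 + 7/36*2/9 + 1/6*1/9 = 19/108
d_2 = (S0=71/324, S1=127/324, S2=23/108, S3=19/108)
  d_3[S0] = 71/324*1/9 + 127/324*2/9 + 23/108*2/9 + 19/108*1/3 = 317/1458
  d_3[S1] = 71/324*1/9 + 127/324*5/9 + 23/108*4/9 + 19/108*2/9 = 274/729
  d_3[S2] = 71/324*4/9 + 127/324*1/9 + 23/108*1/9 + 19/108*1/3 = 217/972
  d_3[S3] = 71/324*1/3 + 127/324*1/9 + 23/108*2/9 + 19/108*1/9 = 535/2916
d_3 = (S0=317/1458, S1=274/729, S2=217/972, S3=535/2916)

Answer: 317/1458 274/729 217/972 535/2916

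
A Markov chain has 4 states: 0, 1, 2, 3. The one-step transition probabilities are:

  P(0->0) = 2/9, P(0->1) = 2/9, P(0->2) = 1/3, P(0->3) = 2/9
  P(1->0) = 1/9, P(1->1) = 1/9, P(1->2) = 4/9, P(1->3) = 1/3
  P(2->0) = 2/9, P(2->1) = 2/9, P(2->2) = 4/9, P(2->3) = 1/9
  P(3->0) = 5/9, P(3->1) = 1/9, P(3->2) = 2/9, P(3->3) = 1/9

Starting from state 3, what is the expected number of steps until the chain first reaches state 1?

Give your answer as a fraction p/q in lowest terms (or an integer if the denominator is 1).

Answer: 27/5

Derivation:
Let h_i = expected steps to first reach 1 from state i.
Boundary: h_1 = 0.
First-step equations for the other states:
  h_0 = 1 + 2/9*h_0 + 2/9*h_1 + 1/3*h_2 + 2/9*h_3
  h_2 = 1 + 2/9*h_0 + 2/9*h_1 + 4/9*h_2 + 1/9*h_3
  h_3 = 1 + 5/9*h_0 + 1/9*h_1 + 2/9*h_2 + 1/9*h_3

Substituting h_1 = 0 and rearranging gives the linear system (I - Q) h = 1:
  [7/9, -1/3, -2/9] . (h_0, h_2, h_3) = 1
  [-2/9, 5/9, -1/9] . (h_0, h_2, h_3) = 1
  [-5/9, -2/9, 8/9] . (h_0, h_2, h_3) = 1

Solving yields:
  h_0 = 711/145
  h_2 = 702/145
  h_3 = 27/5

Starting state is 3, so the expected hitting time is h_3 = 27/5.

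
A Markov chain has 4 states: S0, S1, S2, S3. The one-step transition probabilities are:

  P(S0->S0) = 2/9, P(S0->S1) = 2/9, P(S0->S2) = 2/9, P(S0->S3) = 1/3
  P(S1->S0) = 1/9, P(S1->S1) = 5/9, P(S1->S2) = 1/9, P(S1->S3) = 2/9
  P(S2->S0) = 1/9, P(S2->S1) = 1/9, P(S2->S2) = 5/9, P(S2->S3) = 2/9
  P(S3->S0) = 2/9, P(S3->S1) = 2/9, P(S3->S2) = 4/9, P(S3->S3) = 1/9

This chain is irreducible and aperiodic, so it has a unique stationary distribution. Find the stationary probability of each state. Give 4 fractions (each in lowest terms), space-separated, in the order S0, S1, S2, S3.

The stationary distribution satisfies pi = pi * P, i.e.:
  pi_S0 = 2/9*pi_S0 + 1/9*pi_S1 + 1/9*pi_S2 + 2/9*pi_S3
  pi_S1 = 2/9*pi_S0 + 5/9*pi_S1 + 1/9*pi_S2 + 2/9*pi_S3
  pi_S2 = 2/9*pi_S0 + 1/9*pi_S1 + 5/9*pi_S2 + 4/9*pi_S3
  pi_S3 = 1/3*pi_S0 + 2/9*pi_S1 + 2/9*pi_S2 + 1/9*pi_S3
with normalization: pi_S0 + pi_S1 + pi_S2 + pi_S3 = 1.

Using the first 3 balance equations plus normalization, the linear system A*pi = b is:
  [-7/9, 1/9, 1/9, 2/9] . pi = 0
  [2/9, -4/9, 1/9, 2/9] . pi = 0
  [2/9, 1/9, -4/9, 4/9] . pi = 0
  [1, 1, 1, 1] . pi = 1

Solving yields:
  pi_S0 = 12/79
  pi_S1 = 108/395
  pi_S2 = 142/395
  pi_S3 = 17/79

Verification (pi * P):
  12/79*2/9 + 108/395*1/9 + 142/395*1/9 + 17/79*2/9 = 12/79 = pi_S0  (ok)
  12/79*2/9 + 108/395*5/9 + 142/395*1/9 + 17/79*2/9 = 108/395 = pi_S1  (ok)
  12/79*2/9 + 108/395*1/9 + 142/395*5/9 + 17/79*4/9 = 142/395 = pi_S2  (ok)
  12/79*1/3 + 108/395*2/9 + 142/395*2/9 + 17/79*1/9 = 17/79 = pi_S3  (ok)

Answer: 12/79 108/395 142/395 17/79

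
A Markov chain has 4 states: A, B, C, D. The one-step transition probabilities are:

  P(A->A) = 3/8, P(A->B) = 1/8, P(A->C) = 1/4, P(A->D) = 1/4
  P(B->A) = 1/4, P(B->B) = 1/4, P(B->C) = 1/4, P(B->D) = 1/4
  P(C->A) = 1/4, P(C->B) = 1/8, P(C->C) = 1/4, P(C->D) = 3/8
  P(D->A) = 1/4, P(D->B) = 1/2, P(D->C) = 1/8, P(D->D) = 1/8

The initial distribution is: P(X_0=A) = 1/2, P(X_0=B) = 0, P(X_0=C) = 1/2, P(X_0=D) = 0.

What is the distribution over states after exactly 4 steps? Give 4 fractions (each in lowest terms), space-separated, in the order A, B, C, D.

Answer: 2341/8192 1017/4096 449/2048 2021/8192

Derivation:
Propagating the distribution step by step (d_{t+1} = d_t * P):
d_0 = (A=1/2, B=0, C=1/2, D=0)
  d_1[A] = 1/2*3/8 + 0*1/4 + 1/2*1/4 + 0*1/4 = 5/16
  d_1[B] = 1/2*1/8 + 0*1/4 + 1/2*1/8 + 0*1/2 = 1/8
  d_1[C] = 1/2*1/4 + 0*1/4 + 1/2*1/4 + 0*1/8 = 1/4
  d_1[D] = 1/2*1/4 + 0*1/4 + 1/2*3/8 + 0*1/8 = 5/16
d_1 = (A=5/16, B=1/8, C=1/4, D=5/16)
  d_2[A] = 5/16*3/8 + 1/8*1/4 + 1/4*1/4 + 5/16*1/4 = 37/128
  d_2[B] = 5/16*1/8 + 1/8*1/4 + 1/4*1/8 + 5/16*1/2 = 33/128
  d_2[C] = 5/16*1/4 + 1/8*1/4 + 1/4*1/4 + 5/16*1/8 = 27/128
  d_2[D] = 5/16*1/4 + 1/8*1/4 + 1/4*3/8 + 5/16*1/8 = 31/128
d_2 = (A=37/128, B=33/128, C=27/128, D=31/128)
  d_3[A] = 37/128*3/8 + 33/128*1/4 + 27/128*1/4 + 31/128*1/4 = 293/1024
  d_3[B] = 37/128*1/8 + 33/128*1/4 + 27/128*1/8 + 31/128*1/2 = 127/512
  d_3[C] = 37/128*1/4 + 33/128*1/4 + 27/128*1/4 + 31/128*1/8 = 225/1024
  d_3[D] = 37/128*1/4 + 33/128*1/4 + 27/128*3/8 + 31/128*1/8 = 63/256
d_3 = (A=293/1024, B=127/512, C=225/1024, D=63/256)
  d_4[A] = 293/1024*3/8 + 127/512*1/4 + 225/1024*1/4 + 63/256*1/4 = 2341/8192
  d_4[B] = 293/1024*1/8 + 127/512*1/4 + 225/1024*1/8 + 63/256*1/2 = 1017/4096
  d_4[C] = 293/1024*1/4 + 127/512*1/4 + 225/1024*1/4 + 63/256*1/8 = 449/2048
  d_4[D] = 293/1024*1/4 + 127/512*1/4 + 225/1024*3/8 + 63/256*1/8 = 2021/8192
d_4 = (A=2341/8192, B=1017/4096, C=449/2048, D=2021/8192)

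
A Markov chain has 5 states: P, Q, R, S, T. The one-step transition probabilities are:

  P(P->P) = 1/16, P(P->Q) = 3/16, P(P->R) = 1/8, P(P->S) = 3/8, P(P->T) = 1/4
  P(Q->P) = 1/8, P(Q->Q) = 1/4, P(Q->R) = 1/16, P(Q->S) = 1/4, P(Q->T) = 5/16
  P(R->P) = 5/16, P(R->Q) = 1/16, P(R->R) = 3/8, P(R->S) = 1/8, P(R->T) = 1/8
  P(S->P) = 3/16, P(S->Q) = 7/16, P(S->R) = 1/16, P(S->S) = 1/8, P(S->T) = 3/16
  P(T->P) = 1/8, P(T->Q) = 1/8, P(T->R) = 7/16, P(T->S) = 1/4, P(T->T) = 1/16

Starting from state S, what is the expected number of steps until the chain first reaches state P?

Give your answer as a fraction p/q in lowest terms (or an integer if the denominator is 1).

Answer: 8116/1491

Derivation:
Let h_i = expected steps to first reach P from state i.
Boundary: h_P = 0.
First-step equations for the other states:
  h_Q = 1 + 1/8*h_P + 1/4*h_Q + 1/16*h_R + 1/4*h_S + 5/16*h_T
  h_R = 1 + 5/16*h_P + 1/16*h_Q + 3/8*h_R + 1/8*h_S + 1/8*h_T
  h_S = 1 + 3/16*h_P + 7/16*h_Q + 1/16*h_R + 1/8*h_S + 3/16*h_T
  h_T = 1 + 1/8*h_P + 1/8*h_Q + 7/16*h_R + 1/4*h_S + 1/16*h_T

Substituting h_P = 0 and rearranging gives the linear system (I - Q) h = 1:
  [3/4, -1/16, -1/4, -5/16] . (h_Q, h_R, h_S, h_T) = 1
  [-1/16, 5/8, -1/8, -1/8] . (h_Q, h_R, h_S, h_T) = 1
  [-7/16, -1/16, 7/8, -3/16] . (h_Q, h_R, h_S, h_T) = 1
  [-1/8, -7/16, -1/4, 15/16] . (h_Q, h_R, h_S, h_T) = 1

Solving yields:
  h_Q = 40/7
  h_R = 920/213
  h_S = 8116/1491
  h_T = 376/71

Starting state is S, so the expected hitting time is h_S = 8116/1491.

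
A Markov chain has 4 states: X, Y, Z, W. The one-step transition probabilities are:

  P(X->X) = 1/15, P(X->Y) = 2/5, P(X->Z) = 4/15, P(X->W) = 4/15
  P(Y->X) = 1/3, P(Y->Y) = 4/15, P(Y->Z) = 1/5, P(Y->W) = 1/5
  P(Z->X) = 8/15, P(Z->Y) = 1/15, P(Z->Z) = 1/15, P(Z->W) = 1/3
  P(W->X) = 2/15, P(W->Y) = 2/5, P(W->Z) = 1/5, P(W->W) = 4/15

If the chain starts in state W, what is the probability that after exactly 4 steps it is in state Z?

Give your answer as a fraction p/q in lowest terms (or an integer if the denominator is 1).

Answer: 9632/50625

Derivation:
Computing P^4 by repeated multiplication:
P^1 =
  X: [1/15, 2/5, 4/15, 4/15]
  Y: [1/3, 4/15, 1/5, 1/5]
  Z: [8/15, 1/15, 1/15, 1/3]
  W: [2/15, 2/5, 1/5, 4/15]
P^2 =
  X: [71/225, 58/225, 38/225, 58/225]
  Y: [11/45, 67/225, 44/225, 59/225]
  Z: [31/225, 83/225, 17/75, 4/15]
  W: [64/225, 7/25, 41/225, 19/75]
P^3 =
  X: [781/3375, 116/375, 134/675, 176/675]
  Y: [172/675, 332/1125, 214/1125, 877/3375]
  Z: [974/3375, 929/3375, 604/3375, 868/3375]
  W: [821/3375, 1019/3375, 73/375, 878/3375]
P^4 =
  X: [13121/50625, 14812/50625, 9566/50625, 13126/50625]
  Y: [2546/10125, 1672/5625, 9701/50625, 4382/16875]
  Z: [12187/50625, 1708/5625, 1099/5625, 527/2025]
  W: [12928/50625, 14927/50625, 9632/50625, 13138/50625]

(P^4)[W -> Z] = 9632/50625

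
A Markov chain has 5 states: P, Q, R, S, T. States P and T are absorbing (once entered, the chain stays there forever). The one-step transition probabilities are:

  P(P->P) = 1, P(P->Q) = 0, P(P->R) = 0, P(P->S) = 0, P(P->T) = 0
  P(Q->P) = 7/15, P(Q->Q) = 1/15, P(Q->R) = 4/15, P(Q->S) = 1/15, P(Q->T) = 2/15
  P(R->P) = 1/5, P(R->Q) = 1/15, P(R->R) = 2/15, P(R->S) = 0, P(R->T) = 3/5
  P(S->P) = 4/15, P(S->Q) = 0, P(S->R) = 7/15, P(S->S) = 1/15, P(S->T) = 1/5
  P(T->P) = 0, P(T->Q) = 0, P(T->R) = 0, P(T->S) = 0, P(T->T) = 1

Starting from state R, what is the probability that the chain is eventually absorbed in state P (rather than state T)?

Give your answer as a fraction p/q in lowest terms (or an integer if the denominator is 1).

Answer: 138/497

Derivation:
Let a_i = P(absorbed in P | start in state i).
Boundary conditions: a_P = 1, a_T = 0.
For each transient state i, a_i = sum_j P(i->j) * a_j:
  a_Q = 7/15*a_P + 1/15*a_Q + 4/15*a_R + 1/15*a_S + 2/15*a_T
  a_R = 1/5*a_P + 1/15*a_Q + 2/15*a_R + 0*a_S + 3/5*a_T
  a_S = 4/15*a_P + 0*a_Q + 7/15*a_R + 1/15*a_S + 1/5*a_T

Substituting a_P = 1 and a_T = 0, rearrange to (I - Q) a = r where r[i] = P(i -> P):
  [14/15, -4/15, -1/15] . (a_Q, a_R, a_S) = 7/15
  [-1/15, 13/15, 0] . (a_Q, a_R, a_S) = 1/5
  [0, -7/15, 14/15] . (a_Q, a_R, a_S) = 4/15

Solving yields:
  a_Q = 303/497
  a_R = 138/497
  a_S = 211/497

Starting state is R, so the absorption probability is a_R = 138/497.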